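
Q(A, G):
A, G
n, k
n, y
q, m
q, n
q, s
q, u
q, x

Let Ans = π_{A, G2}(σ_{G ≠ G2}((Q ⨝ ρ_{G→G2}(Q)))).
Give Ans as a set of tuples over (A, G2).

ρ[G→G2]: schema becomes (A, G2); tuples unchanged.
Q ⋈ ρ_{G→G2}(Q) (natural join on A): {(n, k, k), (n, k, y), (n, y, k), (n, y, y), (q, m, m), (q, m, n), (q, m, s), (q, m, u), (q, m, x), (q, n, m), (q, n, n), (q, n, s), (q, n, u), (q, n, x), (q, s, m), (q, s, n), (q, s, s), (q, s, u), (q, s, x), (q, u, m), (q, u, n), (q, u, s), (q, u, u), (q, u, x), (q, x, m), (q, x, n), (q, x, s), (q, x, u), (q, x, x)}
Selection G ≠ G2: {(n, k, y), (n, y, k), (q, m, n), (q, m, s), (q, m, u), (q, m, x), (q, n, m), (q, n, s), (q, n, u), (q, n, x), (q, s, m), (q, s, n), (q, s, u), (q, s, x), (q, u, m), (q, u, n), (q, u, s), (q, u, x), (q, x, m), (q, x, n), (q, x, s), (q, x, u)}
Keep only column(s) A, G2 (15 duplicate(s) eliminated): {(n, k), (n, y), (q, m), (q, n), (q, s), (q, u), (q, x)}

{(n, k), (n, y), (q, m), (q, n), (q, s), (q, u), (q, x)}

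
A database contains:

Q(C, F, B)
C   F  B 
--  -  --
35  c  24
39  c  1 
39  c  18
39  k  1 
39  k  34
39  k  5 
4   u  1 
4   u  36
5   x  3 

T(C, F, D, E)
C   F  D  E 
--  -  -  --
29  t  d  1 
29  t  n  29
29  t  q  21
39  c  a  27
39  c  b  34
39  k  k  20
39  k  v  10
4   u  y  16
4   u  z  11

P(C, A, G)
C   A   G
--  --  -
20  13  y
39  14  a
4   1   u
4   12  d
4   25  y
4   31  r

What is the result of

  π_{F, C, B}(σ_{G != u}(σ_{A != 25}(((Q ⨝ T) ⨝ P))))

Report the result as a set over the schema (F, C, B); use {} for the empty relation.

{(c, 39, 1), (c, 39, 18), (k, 39, 1), (k, 39, 34), (k, 39, 5), (u, 4, 1), (u, 4, 36)}

Joining Q and T on C, F yields {(39, c, 1, a, 27), (39, c, 1, b, 34), (39, c, 18, a, 27), (39, c, 18, b, 34), (39, k, 1, k, 20), (39, k, 1, v, 10), (39, k, 34, k, 20), (39, k, 34, v, 10), (39, k, 5, k, 20), (39, k, 5, v, 10), (4, u, 1, y, 16), (4, u, 1, z, 11), (4, u, 36, y, 16), (4, u, 36, z, 11)}.
Joining (Q ⨝ T) and P on C yields {(39, c, 1, a, 27, 14, a), (39, c, 1, b, 34, 14, a), (39, c, 18, a, 27, 14, a), (39, c, 18, b, 34, 14, a), (39, k, 1, k, 20, 14, a), (39, k, 1, v, 10, 14, a), (39, k, 34, k, 20, 14, a), (39, k, 34, v, 10, 14, a), (39, k, 5, k, 20, 14, a), (39, k, 5, v, 10, 14, a), (4, u, 1, y, 16, 1, u), (4, u, 1, y, 16, 12, d), (4, u, 1, y, 16, 25, y), (4, u, 1, y, 16, 31, r), (4, u, 1, z, 11, 1, u), (4, u, 1, z, 11, 12, d), (4, u, 1, z, 11, 25, y), (4, u, 1, z, 11, 31, r), (4, u, 36, y, 16, 1, u), (4, u, 36, y, 16, 12, d), (4, u, 36, y, 16, 25, y), (4, u, 36, y, 16, 31, r), (4, u, 36, z, 11, 1, u), (4, u, 36, z, 11, 12, d), (4, u, 36, z, 11, 25, y), (4, u, 36, z, 11, 31, r)}.
Filtering on A != 25 leaves {(39, c, 1, a, 27, 14, a), (39, c, 1, b, 34, 14, a), (39, c, 18, a, 27, 14, a), (39, c, 18, b, 34, 14, a), (39, k, 1, k, 20, 14, a), (39, k, 1, v, 10, 14, a), (39, k, 34, k, 20, 14, a), (39, k, 34, v, 10, 14, a), (39, k, 5, k, 20, 14, a), (39, k, 5, v, 10, 14, a), (4, u, 1, y, 16, 1, u), (4, u, 1, y, 16, 12, d), (4, u, 1, y, 16, 31, r), (4, u, 1, z, 11, 1, u), (4, u, 1, z, 11, 12, d), (4, u, 1, z, 11, 31, r), (4, u, 36, y, 16, 1, u), (4, u, 36, y, 16, 12, d), (4, u, 36, y, 16, 31, r), (4, u, 36, z, 11, 1, u), (4, u, 36, z, 11, 12, d), (4, u, 36, z, 11, 31, r)}.
Filtering on G != u leaves {(39, c, 1, a, 27, 14, a), (39, c, 1, b, 34, 14, a), (39, c, 18, a, 27, 14, a), (39, c, 18, b, 34, 14, a), (39, k, 1, k, 20, 14, a), (39, k, 1, v, 10, 14, a), (39, k, 34, k, 20, 14, a), (39, k, 34, v, 10, 14, a), (39, k, 5, k, 20, 14, a), (39, k, 5, v, 10, 14, a), (4, u, 1, y, 16, 12, d), (4, u, 1, y, 16, 31, r), (4, u, 1, z, 11, 12, d), (4, u, 1, z, 11, 31, r), (4, u, 36, y, 16, 12, d), (4, u, 36, y, 16, 31, r), (4, u, 36, z, 11, 12, d), (4, u, 36, z, 11, 31, r)}.
π[F, C, B]: project onto (F, C, B) (11 duplicate(s) eliminated) → {(c, 39, 1), (c, 39, 18), (k, 39, 1), (k, 39, 34), (k, 39, 5), (u, 4, 1), (u, 4, 36)}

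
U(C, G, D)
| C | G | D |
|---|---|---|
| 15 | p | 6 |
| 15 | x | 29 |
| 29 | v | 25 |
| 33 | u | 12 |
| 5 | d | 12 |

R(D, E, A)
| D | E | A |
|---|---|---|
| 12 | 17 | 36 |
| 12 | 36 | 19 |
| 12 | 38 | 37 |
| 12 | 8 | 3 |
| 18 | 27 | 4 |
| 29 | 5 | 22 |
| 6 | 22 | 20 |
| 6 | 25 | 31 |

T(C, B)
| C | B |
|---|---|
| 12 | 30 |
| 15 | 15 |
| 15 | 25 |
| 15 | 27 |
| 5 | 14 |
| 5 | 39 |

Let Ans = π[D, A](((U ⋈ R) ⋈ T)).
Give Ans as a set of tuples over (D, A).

{(12, 19), (12, 3), (12, 36), (12, 37), (29, 22), (6, 20), (6, 31)}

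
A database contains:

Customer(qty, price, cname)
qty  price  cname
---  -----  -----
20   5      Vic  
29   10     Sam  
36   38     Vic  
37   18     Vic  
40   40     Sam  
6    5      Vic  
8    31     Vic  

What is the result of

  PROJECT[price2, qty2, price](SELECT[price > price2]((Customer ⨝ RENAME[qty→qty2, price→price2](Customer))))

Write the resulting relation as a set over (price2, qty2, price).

ρ[qty→qty2, price→price2]: schema becomes (qty2, price2, cname); tuples unchanged.
Joining Customer and RENAME[qty→qty2, price→price2](Customer) on cname yields {(20, 5, Vic, 20, 5), (20, 5, Vic, 36, 38), (20, 5, Vic, 37, 18), (20, 5, Vic, 6, 5), (20, 5, Vic, 8, 31), (29, 10, Sam, 29, 10), (29, 10, Sam, 40, 40), (36, 38, Vic, 20, 5), (36, 38, Vic, 36, 38), (36, 38, Vic, 37, 18), (36, 38, Vic, 6, 5), (36, 38, Vic, 8, 31), (37, 18, Vic, 20, 5), (37, 18, Vic, 36, 38), (37, 18, Vic, 37, 18), (37, 18, Vic, 6, 5), (37, 18, Vic, 8, 31), (40, 40, Sam, 29, 10), (40, 40, Sam, 40, 40), (6, 5, Vic, 20, 5), (6, 5, Vic, 36, 38), (6, 5, Vic, 37, 18), (6, 5, Vic, 6, 5), (6, 5, Vic, 8, 31), (8, 31, Vic, 20, 5), (8, 31, Vic, 36, 38), (8, 31, Vic, 37, 18), (8, 31, Vic, 6, 5), (8, 31, Vic, 8, 31)}.
Apply σ_{price > price2}; surviving tuples: {(36, 38, Vic, 20, 5), (36, 38, Vic, 37, 18), (36, 38, Vic, 6, 5), (36, 38, Vic, 8, 31), (37, 18, Vic, 20, 5), (37, 18, Vic, 6, 5), (40, 40, Sam, 29, 10), (8, 31, Vic, 20, 5), (8, 31, Vic, 37, 18), (8, 31, Vic, 6, 5)}
Projecting to price2, qty2, price: {(10, 29, 40), (18, 37, 31), (18, 37, 38), (31, 8, 38), (5, 20, 18), (5, 20, 31), (5, 20, 38), (5, 6, 18), (5, 6, 31), (5, 6, 38)}

{(10, 29, 40), (18, 37, 31), (18, 37, 38), (31, 8, 38), (5, 20, 18), (5, 20, 31), (5, 20, 38), (5, 6, 18), (5, 6, 31), (5, 6, 38)}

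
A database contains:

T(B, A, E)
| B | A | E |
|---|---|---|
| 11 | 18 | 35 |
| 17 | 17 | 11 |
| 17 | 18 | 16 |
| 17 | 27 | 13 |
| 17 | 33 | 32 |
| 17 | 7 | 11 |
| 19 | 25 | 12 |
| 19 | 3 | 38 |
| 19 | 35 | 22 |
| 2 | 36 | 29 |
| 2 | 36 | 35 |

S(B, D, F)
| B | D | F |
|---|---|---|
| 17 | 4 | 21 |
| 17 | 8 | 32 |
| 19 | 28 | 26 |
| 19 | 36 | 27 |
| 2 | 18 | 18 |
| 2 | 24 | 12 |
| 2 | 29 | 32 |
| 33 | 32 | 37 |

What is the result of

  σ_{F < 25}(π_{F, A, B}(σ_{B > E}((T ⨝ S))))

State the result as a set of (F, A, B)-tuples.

{(21, 17, 17), (21, 18, 17), (21, 27, 17), (21, 7, 17)}

Natural join on B: {(17, 17, 11, 4, 21), (17, 17, 11, 8, 32), (17, 18, 16, 4, 21), (17, 18, 16, 8, 32), (17, 27, 13, 4, 21), (17, 27, 13, 8, 32), (17, 33, 32, 4, 21), (17, 33, 32, 8, 32), (17, 7, 11, 4, 21), (17, 7, 11, 8, 32), (19, 25, 12, 28, 26), (19, 25, 12, 36, 27), (19, 3, 38, 28, 26), (19, 3, 38, 36, 27), (19, 35, 22, 28, 26), (19, 35, 22, 36, 27), (2, 36, 29, 18, 18), (2, 36, 29, 24, 12), (2, 36, 29, 29, 32), (2, 36, 35, 18, 18), (2, 36, 35, 24, 12), (2, 36, 35, 29, 32)}
Selection B > E: {(17, 17, 11, 4, 21), (17, 17, 11, 8, 32), (17, 18, 16, 4, 21), (17, 18, 16, 8, 32), (17, 27, 13, 4, 21), (17, 27, 13, 8, 32), (17, 7, 11, 4, 21), (17, 7, 11, 8, 32), (19, 25, 12, 28, 26), (19, 25, 12, 36, 27)}
π_{F, A, B} gives {(21, 17, 17), (21, 18, 17), (21, 27, 17), (21, 7, 17), (26, 25, 19), (27, 25, 19), (32, 17, 17), (32, 18, 17), (32, 27, 17), (32, 7, 17)}.
Selection F < 25: {(21, 17, 17), (21, 18, 17), (21, 27, 17), (21, 7, 17)}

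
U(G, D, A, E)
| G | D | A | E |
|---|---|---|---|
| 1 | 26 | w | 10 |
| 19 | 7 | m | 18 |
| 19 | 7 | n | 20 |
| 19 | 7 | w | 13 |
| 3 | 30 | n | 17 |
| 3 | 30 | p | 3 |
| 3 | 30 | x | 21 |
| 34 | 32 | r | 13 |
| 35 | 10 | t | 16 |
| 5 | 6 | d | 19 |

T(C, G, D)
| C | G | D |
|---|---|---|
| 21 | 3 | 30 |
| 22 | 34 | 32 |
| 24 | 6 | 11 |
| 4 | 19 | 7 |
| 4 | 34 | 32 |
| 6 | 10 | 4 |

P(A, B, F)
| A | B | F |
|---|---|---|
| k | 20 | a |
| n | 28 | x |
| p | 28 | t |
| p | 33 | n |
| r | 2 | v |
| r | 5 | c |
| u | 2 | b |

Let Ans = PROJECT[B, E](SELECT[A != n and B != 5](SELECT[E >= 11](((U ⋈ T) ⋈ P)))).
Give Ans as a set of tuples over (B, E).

{(2, 13)}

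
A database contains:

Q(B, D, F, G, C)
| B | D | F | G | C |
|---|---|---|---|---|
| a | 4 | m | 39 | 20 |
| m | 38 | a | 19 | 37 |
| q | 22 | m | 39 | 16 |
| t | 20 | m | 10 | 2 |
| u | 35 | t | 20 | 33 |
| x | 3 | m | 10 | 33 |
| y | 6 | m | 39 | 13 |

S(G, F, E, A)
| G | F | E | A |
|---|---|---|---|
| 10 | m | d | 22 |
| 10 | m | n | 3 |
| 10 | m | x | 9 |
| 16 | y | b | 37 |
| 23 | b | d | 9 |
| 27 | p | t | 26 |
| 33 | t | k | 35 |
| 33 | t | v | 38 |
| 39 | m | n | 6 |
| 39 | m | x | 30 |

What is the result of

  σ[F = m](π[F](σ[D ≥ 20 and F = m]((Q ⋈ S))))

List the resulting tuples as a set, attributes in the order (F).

Natural join on F, G: {(a, 4, m, 39, 20, n, 6), (a, 4, m, 39, 20, x, 30), (q, 22, m, 39, 16, n, 6), (q, 22, m, 39, 16, x, 30), (t, 20, m, 10, 2, d, 22), (t, 20, m, 10, 2, n, 3), (t, 20, m, 10, 2, x, 9), (x, 3, m, 10, 33, d, 22), (x, 3, m, 10, 33, n, 3), (x, 3, m, 10, 33, x, 9), (y, 6, m, 39, 13, n, 6), (y, 6, m, 39, 13, x, 30)}
σ[D ≥ 20 and F = m]: keep tuples satisfying D ≥ 20 and F = m → {(q, 22, m, 39, 16, n, 6), (q, 22, m, 39, 16, x, 30), (t, 20, m, 10, 2, d, 22), (t, 20, m, 10, 2, n, 3), (t, 20, m, 10, 2, x, 9)}
π_{F} gives {m} (4 duplicate(s) eliminated).
σ[F = m]: keep tuples satisfying F = m → {m}

{m}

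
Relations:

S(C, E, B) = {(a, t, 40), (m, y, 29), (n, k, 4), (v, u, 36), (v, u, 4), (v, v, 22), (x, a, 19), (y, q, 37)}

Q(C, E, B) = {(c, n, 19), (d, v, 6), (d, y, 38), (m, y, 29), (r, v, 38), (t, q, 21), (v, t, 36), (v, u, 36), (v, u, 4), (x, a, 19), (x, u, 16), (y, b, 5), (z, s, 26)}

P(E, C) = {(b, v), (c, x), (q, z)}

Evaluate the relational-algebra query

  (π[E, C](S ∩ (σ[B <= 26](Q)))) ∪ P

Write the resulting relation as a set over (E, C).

Selection B <= 26: {(c, n, 19), (d, v, 6), (t, q, 21), (v, u, 4), (x, a, 19), (x, u, 16), (y, b, 5), (z, s, 26)}
Set intersection of the two operands is {(v, u, 4), (x, a, 19)}.
π_{E, C} gives {(a, x), (u, v)}.
Set union of the two operands is {(a, x), (b, v), (c, x), (q, z), (u, v)}.

{(a, x), (b, v), (c, x), (q, z), (u, v)}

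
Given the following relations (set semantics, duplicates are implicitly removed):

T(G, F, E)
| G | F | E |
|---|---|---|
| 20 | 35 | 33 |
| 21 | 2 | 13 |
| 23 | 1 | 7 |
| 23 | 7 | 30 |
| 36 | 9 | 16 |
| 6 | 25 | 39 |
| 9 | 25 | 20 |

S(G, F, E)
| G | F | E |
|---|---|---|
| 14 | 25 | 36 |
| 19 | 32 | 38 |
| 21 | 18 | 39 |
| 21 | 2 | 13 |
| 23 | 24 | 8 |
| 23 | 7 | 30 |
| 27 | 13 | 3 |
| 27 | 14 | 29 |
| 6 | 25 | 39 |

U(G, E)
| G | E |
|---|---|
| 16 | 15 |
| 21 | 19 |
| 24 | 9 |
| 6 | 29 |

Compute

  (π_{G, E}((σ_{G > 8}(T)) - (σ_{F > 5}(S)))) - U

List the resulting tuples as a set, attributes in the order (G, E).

{(20, 33), (21, 13), (23, 7), (36, 16), (9, 20)}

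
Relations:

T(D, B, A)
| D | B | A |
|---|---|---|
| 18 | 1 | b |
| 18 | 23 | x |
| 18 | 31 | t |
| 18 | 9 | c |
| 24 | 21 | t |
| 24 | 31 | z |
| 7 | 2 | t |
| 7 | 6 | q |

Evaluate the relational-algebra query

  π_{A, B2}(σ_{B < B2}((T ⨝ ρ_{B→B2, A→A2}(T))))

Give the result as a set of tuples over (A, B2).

{(b, 23), (b, 31), (b, 9), (c, 23), (c, 31), (t, 31), (t, 6), (x, 31)}

ρ[B→B2, A→A2]: schema becomes (D, B2, A2); tuples unchanged.
Natural join on D: {(18, 1, b, 1, b), (18, 1, b, 23, x), (18, 1, b, 31, t), (18, 1, b, 9, c), (18, 23, x, 1, b), (18, 23, x, 23, x), (18, 23, x, 31, t), (18, 23, x, 9, c), (18, 31, t, 1, b), (18, 31, t, 23, x), (18, 31, t, 31, t), (18, 31, t, 9, c), (18, 9, c, 1, b), (18, 9, c, 23, x), (18, 9, c, 31, t), (18, 9, c, 9, c), (24, 21, t, 21, t), (24, 21, t, 31, z), (24, 31, z, 21, t), (24, 31, z, 31, z), (7, 2, t, 2, t), (7, 2, t, 6, q), (7, 6, q, 2, t), (7, 6, q, 6, q)}
σ[B < B2]: keep tuples satisfying B < B2 → {(18, 1, b, 23, x), (18, 1, b, 31, t), (18, 1, b, 9, c), (18, 23, x, 31, t), (18, 9, c, 23, x), (18, 9, c, 31, t), (24, 21, t, 31, z), (7, 2, t, 6, q)}
Projecting to A, B2: {(b, 23), (b, 31), (b, 9), (c, 23), (c, 31), (t, 31), (t, 6), (x, 31)}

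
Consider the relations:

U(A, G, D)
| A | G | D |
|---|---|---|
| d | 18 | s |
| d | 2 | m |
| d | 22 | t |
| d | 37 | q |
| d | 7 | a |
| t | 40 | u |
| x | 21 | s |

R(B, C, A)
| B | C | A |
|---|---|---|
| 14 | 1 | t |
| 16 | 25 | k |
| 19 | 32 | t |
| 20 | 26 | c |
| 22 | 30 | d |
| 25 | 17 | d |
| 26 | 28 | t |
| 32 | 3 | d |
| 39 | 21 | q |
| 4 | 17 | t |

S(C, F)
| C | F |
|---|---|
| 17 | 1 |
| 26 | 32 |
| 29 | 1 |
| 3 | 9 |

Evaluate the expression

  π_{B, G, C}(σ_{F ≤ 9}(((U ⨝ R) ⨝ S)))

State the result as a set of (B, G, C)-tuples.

{(25, 18, 17), (25, 2, 17), (25, 22, 17), (25, 37, 17), (25, 7, 17), (32, 18, 3), (32, 2, 3), (32, 22, 3), (32, 37, 3), (32, 7, 3), (4, 40, 17)}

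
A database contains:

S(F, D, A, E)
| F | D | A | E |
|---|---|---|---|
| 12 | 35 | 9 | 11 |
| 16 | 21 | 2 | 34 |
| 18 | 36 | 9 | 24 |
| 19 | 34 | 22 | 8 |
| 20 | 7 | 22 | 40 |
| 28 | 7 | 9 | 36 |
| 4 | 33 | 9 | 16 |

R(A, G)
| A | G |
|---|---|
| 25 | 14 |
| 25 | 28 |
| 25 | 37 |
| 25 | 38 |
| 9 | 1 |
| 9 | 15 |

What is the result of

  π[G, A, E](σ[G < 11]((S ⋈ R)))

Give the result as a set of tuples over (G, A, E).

{(1, 9, 11), (1, 9, 16), (1, 9, 24), (1, 9, 36)}

Natural join on A: {(12, 35, 9, 11, 1), (12, 35, 9, 11, 15), (18, 36, 9, 24, 1), (18, 36, 9, 24, 15), (28, 7, 9, 36, 1), (28, 7, 9, 36, 15), (4, 33, 9, 16, 1), (4, 33, 9, 16, 15)}
Filtering on G < 11 leaves {(12, 35, 9, 11, 1), (18, 36, 9, 24, 1), (28, 7, 9, 36, 1), (4, 33, 9, 16, 1)}.
π[G, A, E]: project onto (G, A, E) → {(1, 9, 11), (1, 9, 16), (1, 9, 24), (1, 9, 36)}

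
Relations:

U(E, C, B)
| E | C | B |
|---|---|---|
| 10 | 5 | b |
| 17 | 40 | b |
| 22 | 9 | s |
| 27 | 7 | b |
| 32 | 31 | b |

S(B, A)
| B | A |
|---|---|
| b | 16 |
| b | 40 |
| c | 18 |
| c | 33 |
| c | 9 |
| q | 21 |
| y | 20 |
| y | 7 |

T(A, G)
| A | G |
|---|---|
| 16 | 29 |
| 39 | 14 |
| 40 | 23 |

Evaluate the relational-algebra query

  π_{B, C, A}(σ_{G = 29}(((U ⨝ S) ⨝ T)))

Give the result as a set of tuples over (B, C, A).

U ⋈ S (natural join on B): {(10, 5, b, 16), (10, 5, b, 40), (17, 40, b, 16), (17, 40, b, 40), (27, 7, b, 16), (27, 7, b, 40), (32, 31, b, 16), (32, 31, b, 40)}
(U ⨝ S) ⋈ T (natural join on A): {(10, 5, b, 16, 29), (10, 5, b, 40, 23), (17, 40, b, 16, 29), (17, 40, b, 40, 23), (27, 7, b, 16, 29), (27, 7, b, 40, 23), (32, 31, b, 16, 29), (32, 31, b, 40, 23)}
σ[G = 29]: keep tuples satisfying G = 29 → {(10, 5, b, 16, 29), (17, 40, b, 16, 29), (27, 7, b, 16, 29), (32, 31, b, 16, 29)}
Keep only column(s) B, C, A: {(b, 31, 16), (b, 40, 16), (b, 5, 16), (b, 7, 16)}

{(b, 31, 16), (b, 40, 16), (b, 5, 16), (b, 7, 16)}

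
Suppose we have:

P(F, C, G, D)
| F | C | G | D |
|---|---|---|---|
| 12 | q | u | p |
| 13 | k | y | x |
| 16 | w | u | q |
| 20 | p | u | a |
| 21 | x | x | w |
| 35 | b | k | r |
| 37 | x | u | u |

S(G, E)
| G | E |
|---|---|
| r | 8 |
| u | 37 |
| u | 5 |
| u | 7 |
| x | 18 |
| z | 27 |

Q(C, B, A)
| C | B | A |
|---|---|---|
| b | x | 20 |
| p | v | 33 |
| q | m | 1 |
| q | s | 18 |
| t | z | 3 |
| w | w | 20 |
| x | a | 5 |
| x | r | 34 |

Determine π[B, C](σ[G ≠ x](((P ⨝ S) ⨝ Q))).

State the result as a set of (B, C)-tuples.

{(a, x), (m, q), (r, x), (s, q), (v, p), (w, w)}

P ⋈ S (natural join on G): {(12, q, u, p, 37), (12, q, u, p, 5), (12, q, u, p, 7), (16, w, u, q, 37), (16, w, u, q, 5), (16, w, u, q, 7), (20, p, u, a, 37), (20, p, u, a, 5), (20, p, u, a, 7), (21, x, x, w, 18), (37, x, u, u, 37), (37, x, u, u, 5), (37, x, u, u, 7)}
(P ⨝ S) ⋈ Q (natural join on C): {(12, q, u, p, 37, m, 1), (12, q, u, p, 37, s, 18), (12, q, u, p, 5, m, 1), (12, q, u, p, 5, s, 18), (12, q, u, p, 7, m, 1), (12, q, u, p, 7, s, 18), (16, w, u, q, 37, w, 20), (16, w, u, q, 5, w, 20), (16, w, u, q, 7, w, 20), (20, p, u, a, 37, v, 33), (20, p, u, a, 5, v, 33), (20, p, u, a, 7, v, 33), (21, x, x, w, 18, a, 5), (21, x, x, w, 18, r, 34), (37, x, u, u, 37, a, 5), (37, x, u, u, 37, r, 34), (37, x, u, u, 5, a, 5), (37, x, u, u, 5, r, 34), (37, x, u, u, 7, a, 5), (37, x, u, u, 7, r, 34)}
Apply σ_{G ≠ x}; surviving tuples: {(12, q, u, p, 37, m, 1), (12, q, u, p, 37, s, 18), (12, q, u, p, 5, m, 1), (12, q, u, p, 5, s, 18), (12, q, u, p, 7, m, 1), (12, q, u, p, 7, s, 18), (16, w, u, q, 37, w, 20), (16, w, u, q, 5, w, 20), (16, w, u, q, 7, w, 20), (20, p, u, a, 37, v, 33), (20, p, u, a, 5, v, 33), (20, p, u, a, 7, v, 33), (37, x, u, u, 37, a, 5), (37, x, u, u, 37, r, 34), (37, x, u, u, 5, a, 5), (37, x, u, u, 5, r, 34), (37, x, u, u, 7, a, 5), (37, x, u, u, 7, r, 34)}
π_{B, C} gives {(a, x), (m, q), (r, x), (s, q), (v, p), (w, w)} (12 duplicate(s) eliminated).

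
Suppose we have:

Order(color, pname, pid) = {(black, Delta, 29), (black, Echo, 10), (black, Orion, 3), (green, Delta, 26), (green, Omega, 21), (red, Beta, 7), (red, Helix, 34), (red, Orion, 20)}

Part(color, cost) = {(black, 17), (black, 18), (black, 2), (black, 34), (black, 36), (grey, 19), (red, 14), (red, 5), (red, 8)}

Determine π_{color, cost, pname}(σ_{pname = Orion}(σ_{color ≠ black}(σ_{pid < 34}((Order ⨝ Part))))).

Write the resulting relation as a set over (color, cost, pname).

{(red, 14, Orion), (red, 5, Orion), (red, 8, Orion)}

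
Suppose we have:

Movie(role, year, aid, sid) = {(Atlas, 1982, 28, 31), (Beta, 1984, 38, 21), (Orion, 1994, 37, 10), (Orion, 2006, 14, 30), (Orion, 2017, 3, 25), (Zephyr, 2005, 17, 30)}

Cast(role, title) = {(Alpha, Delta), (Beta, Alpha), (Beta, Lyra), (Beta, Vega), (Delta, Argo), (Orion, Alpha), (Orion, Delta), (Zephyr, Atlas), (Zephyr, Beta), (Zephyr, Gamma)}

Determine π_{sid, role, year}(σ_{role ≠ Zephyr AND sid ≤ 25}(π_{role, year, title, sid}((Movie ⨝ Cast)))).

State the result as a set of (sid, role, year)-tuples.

Natural join on role: {(Beta, 1984, 38, 21, Alpha), (Beta, 1984, 38, 21, Lyra), (Beta, 1984, 38, 21, Vega), (Orion, 1994, 37, 10, Alpha), (Orion, 1994, 37, 10, Delta), (Orion, 2006, 14, 30, Alpha), (Orion, 2006, 14, 30, Delta), (Orion, 2017, 3, 25, Alpha), (Orion, 2017, 3, 25, Delta), (Zephyr, 2005, 17, 30, Atlas), (Zephyr, 2005, 17, 30, Beta), (Zephyr, 2005, 17, 30, Gamma)}
π[role, year, title, sid]: project onto (role, year, title, sid) → {(Beta, 1984, Alpha, 21), (Beta, 1984, Lyra, 21), (Beta, 1984, Vega, 21), (Orion, 1994, Alpha, 10), (Orion, 1994, Delta, 10), (Orion, 2006, Alpha, 30), (Orion, 2006, Delta, 30), (Orion, 2017, Alpha, 25), (Orion, 2017, Delta, 25), (Zephyr, 2005, Atlas, 30), (Zephyr, 2005, Beta, 30), (Zephyr, 2005, Gamma, 30)}
Selection role ≠ Zephyr AND sid ≤ 25: {(Beta, 1984, Alpha, 21), (Beta, 1984, Lyra, 21), (Beta, 1984, Vega, 21), (Orion, 1994, Alpha, 10), (Orion, 1994, Delta, 10), (Orion, 2017, Alpha, 25), (Orion, 2017, Delta, 25)}
π[sid, role, year]: project onto (sid, role, year) (4 duplicate(s) eliminated) → {(10, Orion, 1994), (21, Beta, 1984), (25, Orion, 2017)}

{(10, Orion, 1994), (21, Beta, 1984), (25, Orion, 2017)}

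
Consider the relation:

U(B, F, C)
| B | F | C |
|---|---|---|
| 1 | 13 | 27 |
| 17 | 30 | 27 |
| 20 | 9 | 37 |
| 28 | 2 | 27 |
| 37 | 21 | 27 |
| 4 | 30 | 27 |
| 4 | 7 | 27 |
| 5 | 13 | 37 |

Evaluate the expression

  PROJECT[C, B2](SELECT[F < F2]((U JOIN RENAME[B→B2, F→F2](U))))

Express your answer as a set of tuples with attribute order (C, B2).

ρ[B→B2, F→F2]: schema becomes (B2, F2, C); tuples unchanged.
Joining U and RENAME[B→B2, F→F2](U) on C yields {(1, 13, 27, 1, 13), (1, 13, 27, 17, 30), (1, 13, 27, 28, 2), (1, 13, 27, 37, 21), (1, 13, 27, 4, 30), (1, 13, 27, 4, 7), (17, 30, 27, 1, 13), (17, 30, 27, 17, 30), (17, 30, 27, 28, 2), (17, 30, 27, 37, 21), (17, 30, 27, 4, 30), (17, 30, 27, 4, 7), (20, 9, 37, 20, 9), (20, 9, 37, 5, 13), (28, 2, 27, 1, 13), (28, 2, 27, 17, 30), (28, 2, 27, 28, 2), (28, 2, 27, 37, 21), (28, 2, 27, 4, 30), (28, 2, 27, 4, 7), (37, 21, 27, 1, 13), (37, 21, 27, 17, 30), (37, 21, 27, 28, 2), (37, 21, 27, 37, 21), (37, 21, 27, 4, 30), (37, 21, 27, 4, 7), (4, 30, 27, 1, 13), (4, 30, 27, 17, 30), (4, 30, 27, 28, 2), (4, 30, 27, 37, 21), (4, 30, 27, 4, 30), (4, 30, 27, 4, 7), (4, 7, 27, 1, 13), (4, 7, 27, 17, 30), (4, 7, 27, 28, 2), (4, 7, 27, 37, 21), (4, 7, 27, 4, 30), (4, 7, 27, 4, 7), (5, 13, 37, 20, 9), (5, 13, 37, 5, 13)}.
Apply σ_{F < F2}; surviving tuples: {(1, 13, 27, 17, 30), (1, 13, 27, 37, 21), (1, 13, 27, 4, 30), (20, 9, 37, 5, 13), (28, 2, 27, 1, 13), (28, 2, 27, 17, 30), (28, 2, 27, 37, 21), (28, 2, 27, 4, 30), (28, 2, 27, 4, 7), (37, 21, 27, 17, 30), (37, 21, 27, 4, 30), (4, 7, 27, 1, 13), (4, 7, 27, 17, 30), (4, 7, 27, 37, 21), (4, 7, 27, 4, 30)}
π[C, B2]: project onto (C, B2) (10 duplicate(s) eliminated) → {(27, 1), (27, 17), (27, 37), (27, 4), (37, 5)}

{(27, 1), (27, 17), (27, 37), (27, 4), (37, 5)}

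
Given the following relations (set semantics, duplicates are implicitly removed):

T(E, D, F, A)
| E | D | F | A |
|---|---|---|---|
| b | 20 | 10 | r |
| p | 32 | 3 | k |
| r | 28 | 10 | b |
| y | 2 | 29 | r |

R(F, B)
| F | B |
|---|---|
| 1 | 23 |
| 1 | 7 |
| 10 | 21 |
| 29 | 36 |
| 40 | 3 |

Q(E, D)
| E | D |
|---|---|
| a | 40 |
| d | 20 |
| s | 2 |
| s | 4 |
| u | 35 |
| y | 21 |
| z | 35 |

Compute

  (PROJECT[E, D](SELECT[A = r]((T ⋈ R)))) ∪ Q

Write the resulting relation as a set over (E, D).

{(a, 40), (b, 20), (d, 20), (s, 2), (s, 4), (u, 35), (y, 2), (y, 21), (z, 35)}

Joining T and R on F yields {(b, 20, 10, r, 21), (r, 28, 10, b, 21), (y, 2, 29, r, 36)}.
Filtering on A = r leaves {(b, 20, 10, r, 21), (y, 2, 29, r, 36)}.
π[E, D]: project onto (E, D) → {(b, 20), (y, 2)}
Union: {(b, 20), (y, 2)} with {(a, 40), (d, 20), (s, 2), (s, 4), (u, 35), (y, 21), (z, 35)} → {(a, 40), (b, 20), (d, 20), (s, 2), (s, 4), (u, 35), (y, 2), (y, 21), (z, 35)}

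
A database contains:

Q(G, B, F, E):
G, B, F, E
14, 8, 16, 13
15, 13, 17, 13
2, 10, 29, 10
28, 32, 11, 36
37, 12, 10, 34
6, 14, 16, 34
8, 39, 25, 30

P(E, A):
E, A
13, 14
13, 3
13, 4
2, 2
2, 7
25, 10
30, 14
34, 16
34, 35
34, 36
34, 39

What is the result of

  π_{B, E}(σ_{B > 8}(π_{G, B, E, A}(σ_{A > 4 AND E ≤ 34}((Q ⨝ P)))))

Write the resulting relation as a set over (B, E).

{(12, 34), (13, 13), (14, 34), (39, 30)}

Natural join on E: {(14, 8, 16, 13, 14), (14, 8, 16, 13, 3), (14, 8, 16, 13, 4), (15, 13, 17, 13, 14), (15, 13, 17, 13, 3), (15, 13, 17, 13, 4), (37, 12, 10, 34, 16), (37, 12, 10, 34, 35), (37, 12, 10, 34, 36), (37, 12, 10, 34, 39), (6, 14, 16, 34, 16), (6, 14, 16, 34, 35), (6, 14, 16, 34, 36), (6, 14, 16, 34, 39), (8, 39, 25, 30, 14)}
Apply σ_{A > 4 AND E ≤ 34}; surviving tuples: {(14, 8, 16, 13, 14), (15, 13, 17, 13, 14), (37, 12, 10, 34, 16), (37, 12, 10, 34, 35), (37, 12, 10, 34, 36), (37, 12, 10, 34, 39), (6, 14, 16, 34, 16), (6, 14, 16, 34, 35), (6, 14, 16, 34, 36), (6, 14, 16, 34, 39), (8, 39, 25, 30, 14)}
Projecting to G, B, E, A: {(14, 8, 13, 14), (15, 13, 13, 14), (37, 12, 34, 16), (37, 12, 34, 35), (37, 12, 34, 36), (37, 12, 34, 39), (6, 14, 34, 16), (6, 14, 34, 35), (6, 14, 34, 36), (6, 14, 34, 39), (8, 39, 30, 14)}
Apply σ_{B > 8}; surviving tuples: {(15, 13, 13, 14), (37, 12, 34, 16), (37, 12, 34, 35), (37, 12, 34, 36), (37, 12, 34, 39), (6, 14, 34, 16), (6, 14, 34, 35), (6, 14, 34, 36), (6, 14, 34, 39), (8, 39, 30, 14)}
Projecting to B, E (6 duplicate(s) eliminated): {(12, 34), (13, 13), (14, 34), (39, 30)}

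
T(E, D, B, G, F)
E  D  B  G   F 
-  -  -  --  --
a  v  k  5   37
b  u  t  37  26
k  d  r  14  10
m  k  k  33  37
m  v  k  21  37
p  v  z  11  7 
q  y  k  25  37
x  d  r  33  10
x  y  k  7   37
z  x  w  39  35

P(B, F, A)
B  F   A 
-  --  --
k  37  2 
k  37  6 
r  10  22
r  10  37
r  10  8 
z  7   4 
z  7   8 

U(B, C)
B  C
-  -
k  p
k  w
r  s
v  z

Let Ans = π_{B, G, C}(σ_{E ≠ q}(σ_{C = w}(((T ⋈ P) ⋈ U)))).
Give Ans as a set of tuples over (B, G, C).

Natural join on B, F: {(a, v, k, 5, 37, 2), (a, v, k, 5, 37, 6), (k, d, r, 14, 10, 22), (k, d, r, 14, 10, 37), (k, d, r, 14, 10, 8), (m, k, k, 33, 37, 2), (m, k, k, 33, 37, 6), (m, v, k, 21, 37, 2), (m, v, k, 21, 37, 6), (p, v, z, 11, 7, 4), (p, v, z, 11, 7, 8), (q, y, k, 25, 37, 2), (q, y, k, 25, 37, 6), (x, d, r, 33, 10, 22), (x, d, r, 33, 10, 37), (x, d, r, 33, 10, 8), (x, y, k, 7, 37, 2), (x, y, k, 7, 37, 6)}
Natural join on B: {(a, v, k, 5, 37, 2, p), (a, v, k, 5, 37, 2, w), (a, v, k, 5, 37, 6, p), (a, v, k, 5, 37, 6, w), (k, d, r, 14, 10, 22, s), (k, d, r, 14, 10, 37, s), (k, d, r, 14, 10, 8, s), (m, k, k, 33, 37, 2, p), (m, k, k, 33, 37, 2, w), (m, k, k, 33, 37, 6, p), (m, k, k, 33, 37, 6, w), (m, v, k, 21, 37, 2, p), (m, v, k, 21, 37, 2, w), (m, v, k, 21, 37, 6, p), (m, v, k, 21, 37, 6, w), (q, y, k, 25, 37, 2, p), (q, y, k, 25, 37, 2, w), (q, y, k, 25, 37, 6, p), (q, y, k, 25, 37, 6, w), (x, d, r, 33, 10, 22, s), (x, d, r, 33, 10, 37, s), (x, d, r, 33, 10, 8, s), (x, y, k, 7, 37, 2, p), (x, y, k, 7, 37, 2, w), (x, y, k, 7, 37, 6, p), (x, y, k, 7, 37, 6, w)}
Selection C = w: {(a, v, k, 5, 37, 2, w), (a, v, k, 5, 37, 6, w), (m, k, k, 33, 37, 2, w), (m, k, k, 33, 37, 6, w), (m, v, k, 21, 37, 2, w), (m, v, k, 21, 37, 6, w), (q, y, k, 25, 37, 2, w), (q, y, k, 25, 37, 6, w), (x, y, k, 7, 37, 2, w), (x, y, k, 7, 37, 6, w)}
Selection E ≠ q: {(a, v, k, 5, 37, 2, w), (a, v, k, 5, 37, 6, w), (m, k, k, 33, 37, 2, w), (m, k, k, 33, 37, 6, w), (m, v, k, 21, 37, 2, w), (m, v, k, 21, 37, 6, w), (x, y, k, 7, 37, 2, w), (x, y, k, 7, 37, 6, w)}
π_{B, G, C} gives {(k, 21, w), (k, 33, w), (k, 5, w), (k, 7, w)} (4 duplicate(s) eliminated).

{(k, 21, w), (k, 33, w), (k, 5, w), (k, 7, w)}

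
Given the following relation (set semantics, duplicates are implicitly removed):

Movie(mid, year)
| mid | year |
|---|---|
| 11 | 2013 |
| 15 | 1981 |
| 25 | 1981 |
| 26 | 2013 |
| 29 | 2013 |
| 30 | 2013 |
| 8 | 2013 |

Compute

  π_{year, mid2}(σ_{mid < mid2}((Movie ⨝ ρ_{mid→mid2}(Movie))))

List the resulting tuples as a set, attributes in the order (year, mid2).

ρ[mid→mid2]: schema becomes (mid2, year); tuples unchanged.
Joining Movie and ρ_{mid→mid2}(Movie) on year yields {(11, 2013, 11), (11, 2013, 26), (11, 2013, 29), (11, 2013, 30), (11, 2013, 8), (15, 1981, 15), (15, 1981, 25), (25, 1981, 15), (25, 1981, 25), (26, 2013, 11), (26, 2013, 26), (26, 2013, 29), (26, 2013, 30), (26, 2013, 8), (29, 2013, 11), (29, 2013, 26), (29, 2013, 29), (29, 2013, 30), (29, 2013, 8), (30, 2013, 11), (30, 2013, 26), (30, 2013, 29), (30, 2013, 30), (30, 2013, 8), (8, 2013, 11), (8, 2013, 26), (8, 2013, 29), (8, 2013, 30), (8, 2013, 8)}.
Apply σ_{mid < mid2}; surviving tuples: {(11, 2013, 26), (11, 2013, 29), (11, 2013, 30), (15, 1981, 25), (26, 2013, 29), (26, 2013, 30), (29, 2013, 30), (8, 2013, 11), (8, 2013, 26), (8, 2013, 29), (8, 2013, 30)}
Projecting to year, mid2 (6 duplicate(s) eliminated): {(1981, 25), (2013, 11), (2013, 26), (2013, 29), (2013, 30)}

{(1981, 25), (2013, 11), (2013, 26), (2013, 29), (2013, 30)}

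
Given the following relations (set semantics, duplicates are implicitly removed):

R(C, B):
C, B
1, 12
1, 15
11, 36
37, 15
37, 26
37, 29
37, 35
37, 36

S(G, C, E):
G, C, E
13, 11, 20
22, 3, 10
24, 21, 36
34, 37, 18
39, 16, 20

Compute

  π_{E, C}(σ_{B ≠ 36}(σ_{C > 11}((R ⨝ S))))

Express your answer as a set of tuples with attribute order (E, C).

{(18, 37)}

R ⋈ S (natural join on C): {(11, 36, 13, 20), (37, 15, 34, 18), (37, 26, 34, 18), (37, 29, 34, 18), (37, 35, 34, 18), (37, 36, 34, 18)}
σ[C > 11]: keep tuples satisfying C > 11 → {(37, 15, 34, 18), (37, 26, 34, 18), (37, 29, 34, 18), (37, 35, 34, 18), (37, 36, 34, 18)}
σ[B ≠ 36]: keep tuples satisfying B ≠ 36 → {(37, 15, 34, 18), (37, 26, 34, 18), (37, 29, 34, 18), (37, 35, 34, 18)}
π_{E, C} gives {(18, 37)} (3 duplicate(s) eliminated).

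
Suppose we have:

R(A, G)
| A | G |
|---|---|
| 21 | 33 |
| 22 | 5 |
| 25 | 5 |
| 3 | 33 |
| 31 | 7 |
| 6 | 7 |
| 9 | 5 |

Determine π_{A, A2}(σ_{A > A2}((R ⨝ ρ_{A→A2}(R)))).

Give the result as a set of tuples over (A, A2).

ρ[A→A2]: schema becomes (A2, G); tuples unchanged.
Joining R and ρ_{A→A2}(R) on G yields {(21, 33, 21), (21, 33, 3), (22, 5, 22), (22, 5, 25), (22, 5, 9), (25, 5, 22), (25, 5, 25), (25, 5, 9), (3, 33, 21), (3, 33, 3), (31, 7, 31), (31, 7, 6), (6, 7, 31), (6, 7, 6), (9, 5, 22), (9, 5, 25), (9, 5, 9)}.
Apply σ_{A > A2}; surviving tuples: {(21, 33, 3), (22, 5, 9), (25, 5, 22), (25, 5, 9), (31, 7, 6)}
Projecting to A, A2: {(21, 3), (22, 9), (25, 22), (25, 9), (31, 6)}

{(21, 3), (22, 9), (25, 22), (25, 9), (31, 6)}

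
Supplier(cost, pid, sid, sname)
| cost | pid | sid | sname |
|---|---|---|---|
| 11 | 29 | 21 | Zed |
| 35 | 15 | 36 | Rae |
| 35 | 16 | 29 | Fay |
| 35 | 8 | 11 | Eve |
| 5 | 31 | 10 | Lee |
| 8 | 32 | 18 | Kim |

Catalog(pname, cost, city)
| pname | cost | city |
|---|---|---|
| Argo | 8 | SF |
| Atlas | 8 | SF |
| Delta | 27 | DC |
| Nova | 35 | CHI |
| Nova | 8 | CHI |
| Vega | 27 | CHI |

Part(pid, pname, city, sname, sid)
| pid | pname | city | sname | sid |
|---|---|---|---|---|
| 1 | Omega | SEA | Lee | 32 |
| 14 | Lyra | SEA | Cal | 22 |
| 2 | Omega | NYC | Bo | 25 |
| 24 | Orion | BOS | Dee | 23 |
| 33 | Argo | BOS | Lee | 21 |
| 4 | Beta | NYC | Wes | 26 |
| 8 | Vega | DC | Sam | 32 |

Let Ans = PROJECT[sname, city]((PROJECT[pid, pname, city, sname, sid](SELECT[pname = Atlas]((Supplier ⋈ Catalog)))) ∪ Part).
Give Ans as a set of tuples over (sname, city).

Natural join on cost: {(35, 15, 36, Rae, Nova, CHI), (35, 16, 29, Fay, Nova, CHI), (35, 8, 11, Eve, Nova, CHI), (8, 32, 18, Kim, Argo, SF), (8, 32, 18, Kim, Atlas, SF), (8, 32, 18, Kim, Nova, CHI)}
σ[pname = Atlas]: keep tuples satisfying pname = Atlas → {(8, 32, 18, Kim, Atlas, SF)}
Projecting to pid, pname, city, sname, sid: {(32, Atlas, SF, Kim, 18)}
Union: {(32, Atlas, SF, Kim, 18)} with {(1, Omega, SEA, Lee, 32), (14, Lyra, SEA, Cal, 22), (2, Omega, NYC, Bo, 25), (24, Orion, BOS, Dee, 23), (33, Argo, BOS, Lee, 21), (4, Beta, NYC, Wes, 26), (8, Vega, DC, Sam, 32)} → {(1, Omega, SEA, Lee, 32), (14, Lyra, SEA, Cal, 22), (2, Omega, NYC, Bo, 25), (24, Orion, BOS, Dee, 23), (32, Atlas, SF, Kim, 18), (33, Argo, BOS, Lee, 21), (4, Beta, NYC, Wes, 26), (8, Vega, DC, Sam, 32)}
Projecting to sname, city: {(Bo, NYC), (Cal, SEA), (Dee, BOS), (Kim, SF), (Lee, BOS), (Lee, SEA), (Sam, DC), (Wes, NYC)}

{(Bo, NYC), (Cal, SEA), (Dee, BOS), (Kim, SF), (Lee, BOS), (Lee, SEA), (Sam, DC), (Wes, NYC)}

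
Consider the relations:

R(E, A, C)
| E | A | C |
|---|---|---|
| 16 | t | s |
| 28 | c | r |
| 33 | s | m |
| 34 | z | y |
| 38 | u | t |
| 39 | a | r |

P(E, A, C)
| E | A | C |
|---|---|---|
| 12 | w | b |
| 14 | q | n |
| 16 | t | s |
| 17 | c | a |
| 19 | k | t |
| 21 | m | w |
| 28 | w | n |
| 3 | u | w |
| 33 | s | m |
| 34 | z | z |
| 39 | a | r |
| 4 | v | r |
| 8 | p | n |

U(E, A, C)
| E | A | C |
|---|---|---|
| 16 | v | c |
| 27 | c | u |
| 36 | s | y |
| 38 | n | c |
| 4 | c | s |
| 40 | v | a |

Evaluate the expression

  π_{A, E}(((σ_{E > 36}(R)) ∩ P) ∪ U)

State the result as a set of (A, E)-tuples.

Apply σ_{E > 36}; surviving tuples: {(38, u, t), (39, a, r)}
Set intersection of the two operands is {(39, a, r)}.
Set union of the two operands is {(16, v, c), (27, c, u), (36, s, y), (38, n, c), (39, a, r), (4, c, s), (40, v, a)}.
Keep only column(s) A, E: {(a, 39), (c, 27), (c, 4), (n, 38), (s, 36), (v, 16), (v, 40)}

{(a, 39), (c, 27), (c, 4), (n, 38), (s, 36), (v, 16), (v, 40)}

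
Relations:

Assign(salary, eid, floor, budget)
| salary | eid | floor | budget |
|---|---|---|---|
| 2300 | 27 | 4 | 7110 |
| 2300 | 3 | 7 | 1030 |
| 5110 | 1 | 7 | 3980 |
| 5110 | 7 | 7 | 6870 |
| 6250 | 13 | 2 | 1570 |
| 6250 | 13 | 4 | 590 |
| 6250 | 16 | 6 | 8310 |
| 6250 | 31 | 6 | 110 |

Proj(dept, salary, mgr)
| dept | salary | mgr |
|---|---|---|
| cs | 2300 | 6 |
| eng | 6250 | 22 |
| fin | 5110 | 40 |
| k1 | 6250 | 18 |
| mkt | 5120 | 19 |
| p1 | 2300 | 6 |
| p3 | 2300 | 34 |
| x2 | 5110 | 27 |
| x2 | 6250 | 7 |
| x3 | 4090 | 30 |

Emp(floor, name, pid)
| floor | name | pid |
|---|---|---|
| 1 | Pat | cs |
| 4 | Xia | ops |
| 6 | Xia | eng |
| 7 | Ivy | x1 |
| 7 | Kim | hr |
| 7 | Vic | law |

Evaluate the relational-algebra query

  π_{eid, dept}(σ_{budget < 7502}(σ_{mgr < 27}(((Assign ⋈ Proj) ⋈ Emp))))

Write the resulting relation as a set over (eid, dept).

{(13, eng), (13, k1), (13, x2), (27, cs), (27, p1), (3, cs), (3, p1), (31, eng), (31, k1), (31, x2)}

Joining Assign and Proj on salary yields {(2300, 27, 4, 7110, cs, 6), (2300, 27, 4, 7110, p1, 6), (2300, 27, 4, 7110, p3, 34), (2300, 3, 7, 1030, cs, 6), (2300, 3, 7, 1030, p1, 6), (2300, 3, 7, 1030, p3, 34), (5110, 1, 7, 3980, fin, 40), (5110, 1, 7, 3980, x2, 27), (5110, 7, 7, 6870, fin, 40), (5110, 7, 7, 6870, x2, 27), (6250, 13, 2, 1570, eng, 22), (6250, 13, 2, 1570, k1, 18), (6250, 13, 2, 1570, x2, 7), (6250, 13, 4, 590, eng, 22), (6250, 13, 4, 590, k1, 18), (6250, 13, 4, 590, x2, 7), (6250, 16, 6, 8310, eng, 22), (6250, 16, 6, 8310, k1, 18), (6250, 16, 6, 8310, x2, 7), (6250, 31, 6, 110, eng, 22), (6250, 31, 6, 110, k1, 18), (6250, 31, 6, 110, x2, 7)}.
Joining (Assign ⋈ Proj) and Emp on floor yields {(2300, 27, 4, 7110, cs, 6, Xia, ops), (2300, 27, 4, 7110, p1, 6, Xia, ops), (2300, 27, 4, 7110, p3, 34, Xia, ops), (2300, 3, 7, 1030, cs, 6, Ivy, x1), (2300, 3, 7, 1030, cs, 6, Kim, hr), (2300, 3, 7, 1030, cs, 6, Vic, law), (2300, 3, 7, 1030, p1, 6, Ivy, x1), (2300, 3, 7, 1030, p1, 6, Kim, hr), (2300, 3, 7, 1030, p1, 6, Vic, law), (2300, 3, 7, 1030, p3, 34, Ivy, x1), (2300, 3, 7, 1030, p3, 34, Kim, hr), (2300, 3, 7, 1030, p3, 34, Vic, law), (5110, 1, 7, 3980, fin, 40, Ivy, x1), (5110, 1, 7, 3980, fin, 40, Kim, hr), (5110, 1, 7, 3980, fin, 40, Vic, law), (5110, 1, 7, 3980, x2, 27, Ivy, x1), (5110, 1, 7, 3980, x2, 27, Kim, hr), (5110, 1, 7, 3980, x2, 27, Vic, law), (5110, 7, 7, 6870, fin, 40, Ivy, x1), (5110, 7, 7, 6870, fin, 40, Kim, hr), (5110, 7, 7, 6870, fin, 40, Vic, law), (5110, 7, 7, 6870, x2, 27, Ivy, x1), (5110, 7, 7, 6870, x2, 27, Kim, hr), (5110, 7, 7, 6870, x2, 27, Vic, law), (6250, 13, 4, 590, eng, 22, Xia, ops), (6250, 13, 4, 590, k1, 18, Xia, ops), (6250, 13, 4, 590, x2, 7, Xia, ops), (6250, 16, 6, 8310, eng, 22, Xia, eng), (6250, 16, 6, 8310, k1, 18, Xia, eng), (6250, 16, 6, 8310, x2, 7, Xia, eng), (6250, 31, 6, 110, eng, 22, Xia, eng), (6250, 31, 6, 110, k1, 18, Xia, eng), (6250, 31, 6, 110, x2, 7, Xia, eng)}.
Apply σ_{mgr < 27}; surviving tuples: {(2300, 27, 4, 7110, cs, 6, Xia, ops), (2300, 27, 4, 7110, p1, 6, Xia, ops), (2300, 3, 7, 1030, cs, 6, Ivy, x1), (2300, 3, 7, 1030, cs, 6, Kim, hr), (2300, 3, 7, 1030, cs, 6, Vic, law), (2300, 3, 7, 1030, p1, 6, Ivy, x1), (2300, 3, 7, 1030, p1, 6, Kim, hr), (2300, 3, 7, 1030, p1, 6, Vic, law), (6250, 13, 4, 590, eng, 22, Xia, ops), (6250, 13, 4, 590, k1, 18, Xia, ops), (6250, 13, 4, 590, x2, 7, Xia, ops), (6250, 16, 6, 8310, eng, 22, Xia, eng), (6250, 16, 6, 8310, k1, 18, Xia, eng), (6250, 16, 6, 8310, x2, 7, Xia, eng), (6250, 31, 6, 110, eng, 22, Xia, eng), (6250, 31, 6, 110, k1, 18, Xia, eng), (6250, 31, 6, 110, x2, 7, Xia, eng)}
Apply σ_{budget < 7502}; surviving tuples: {(2300, 27, 4, 7110, cs, 6, Xia, ops), (2300, 27, 4, 7110, p1, 6, Xia, ops), (2300, 3, 7, 1030, cs, 6, Ivy, x1), (2300, 3, 7, 1030, cs, 6, Kim, hr), (2300, 3, 7, 1030, cs, 6, Vic, law), (2300, 3, 7, 1030, p1, 6, Ivy, x1), (2300, 3, 7, 1030, p1, 6, Kim, hr), (2300, 3, 7, 1030, p1, 6, Vic, law), (6250, 13, 4, 590, eng, 22, Xia, ops), (6250, 13, 4, 590, k1, 18, Xia, ops), (6250, 13, 4, 590, x2, 7, Xia, ops), (6250, 31, 6, 110, eng, 22, Xia, eng), (6250, 31, 6, 110, k1, 18, Xia, eng), (6250, 31, 6, 110, x2, 7, Xia, eng)}
Keep only column(s) eid, dept (4 duplicate(s) eliminated): {(13, eng), (13, k1), (13, x2), (27, cs), (27, p1), (3, cs), (3, p1), (31, eng), (31, k1), (31, x2)}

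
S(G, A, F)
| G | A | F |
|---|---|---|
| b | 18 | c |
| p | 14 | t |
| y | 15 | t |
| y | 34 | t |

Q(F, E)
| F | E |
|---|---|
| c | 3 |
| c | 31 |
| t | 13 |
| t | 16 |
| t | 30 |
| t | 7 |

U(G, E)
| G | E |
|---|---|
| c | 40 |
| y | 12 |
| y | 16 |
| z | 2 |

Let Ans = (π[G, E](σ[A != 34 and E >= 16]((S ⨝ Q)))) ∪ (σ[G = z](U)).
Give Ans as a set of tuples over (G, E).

Natural join on F: {(b, 18, c, 3), (b, 18, c, 31), (p, 14, t, 13), (p, 14, t, 16), (p, 14, t, 30), (p, 14, t, 7), (y, 15, t, 13), (y, 15, t, 16), (y, 15, t, 30), (y, 15, t, 7), (y, 34, t, 13), (y, 34, t, 16), (y, 34, t, 30), (y, 34, t, 7)}
Filtering on A != 34 and E >= 16 leaves {(b, 18, c, 31), (p, 14, t, 16), (p, 14, t, 30), (y, 15, t, 16), (y, 15, t, 30)}.
Keep only column(s) G, E: {(b, 31), (p, 16), (p, 30), (y, 16), (y, 30)}
Filtering on G = z leaves {(z, 2)}.
Set union of the two operands is {(b, 31), (p, 16), (p, 30), (y, 16), (y, 30), (z, 2)}.

{(b, 31), (p, 16), (p, 30), (y, 16), (y, 30), (z, 2)}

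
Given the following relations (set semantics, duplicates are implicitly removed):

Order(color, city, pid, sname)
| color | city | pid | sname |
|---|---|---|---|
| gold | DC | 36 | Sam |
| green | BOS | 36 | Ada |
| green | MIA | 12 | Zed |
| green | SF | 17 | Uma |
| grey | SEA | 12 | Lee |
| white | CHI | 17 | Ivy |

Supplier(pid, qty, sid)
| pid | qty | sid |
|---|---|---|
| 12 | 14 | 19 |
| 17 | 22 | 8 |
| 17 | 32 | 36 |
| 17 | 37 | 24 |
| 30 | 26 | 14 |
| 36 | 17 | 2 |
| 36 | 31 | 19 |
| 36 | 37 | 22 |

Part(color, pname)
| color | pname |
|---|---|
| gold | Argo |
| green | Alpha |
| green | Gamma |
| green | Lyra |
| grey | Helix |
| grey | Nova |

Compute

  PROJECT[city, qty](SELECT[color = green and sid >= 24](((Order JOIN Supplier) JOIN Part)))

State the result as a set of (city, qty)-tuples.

{(SF, 32), (SF, 37)}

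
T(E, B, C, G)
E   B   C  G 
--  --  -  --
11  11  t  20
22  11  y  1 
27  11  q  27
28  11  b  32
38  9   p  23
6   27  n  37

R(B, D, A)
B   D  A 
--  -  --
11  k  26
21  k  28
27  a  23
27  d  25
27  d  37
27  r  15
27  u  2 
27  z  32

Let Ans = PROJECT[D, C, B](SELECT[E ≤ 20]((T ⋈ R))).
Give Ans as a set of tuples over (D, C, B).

{(a, n, 27), (d, n, 27), (k, t, 11), (r, n, 27), (u, n, 27), (z, n, 27)}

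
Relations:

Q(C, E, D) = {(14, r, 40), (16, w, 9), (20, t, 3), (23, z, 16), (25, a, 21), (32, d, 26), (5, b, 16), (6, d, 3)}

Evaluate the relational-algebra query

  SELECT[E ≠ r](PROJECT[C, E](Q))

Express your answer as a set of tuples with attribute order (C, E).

{(16, w), (20, t), (23, z), (25, a), (32, d), (5, b), (6, d)}

Keep only column(s) C, E: {(14, r), (16, w), (20, t), (23, z), (25, a), (32, d), (5, b), (6, d)}
σ[E ≠ r]: keep tuples satisfying E ≠ r → {(16, w), (20, t), (23, z), (25, a), (32, d), (5, b), (6, d)}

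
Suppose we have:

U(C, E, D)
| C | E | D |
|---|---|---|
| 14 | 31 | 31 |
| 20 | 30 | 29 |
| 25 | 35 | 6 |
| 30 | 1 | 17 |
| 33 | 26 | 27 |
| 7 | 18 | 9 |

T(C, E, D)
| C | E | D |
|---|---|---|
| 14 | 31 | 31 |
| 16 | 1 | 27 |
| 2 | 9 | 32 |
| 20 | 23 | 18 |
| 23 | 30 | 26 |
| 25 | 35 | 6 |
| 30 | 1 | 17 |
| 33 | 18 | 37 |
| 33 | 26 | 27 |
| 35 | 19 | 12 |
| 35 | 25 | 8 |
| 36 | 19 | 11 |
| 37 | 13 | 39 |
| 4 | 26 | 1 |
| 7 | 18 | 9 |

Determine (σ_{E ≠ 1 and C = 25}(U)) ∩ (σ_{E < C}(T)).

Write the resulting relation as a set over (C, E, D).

{}

Filtering on E ≠ 1 and C = 25 leaves {(25, 35, 6)}.
Filtering on E < C leaves {(16, 1, 27), (30, 1, 17), (33, 18, 37), (33, 26, 27), (35, 19, 12), (35, 25, 8), (36, 19, 11), (37, 13, 39)}.
Set intersection of the two operands is {}.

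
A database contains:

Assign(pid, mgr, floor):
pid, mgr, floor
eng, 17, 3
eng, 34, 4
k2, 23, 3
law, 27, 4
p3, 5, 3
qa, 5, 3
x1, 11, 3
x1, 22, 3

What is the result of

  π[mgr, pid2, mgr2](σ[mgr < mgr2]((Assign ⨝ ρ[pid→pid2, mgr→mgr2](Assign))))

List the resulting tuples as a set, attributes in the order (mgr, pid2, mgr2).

ρ[pid→pid2, mgr→mgr2]: schema becomes (pid2, mgr2, floor); tuples unchanged.
Natural join on floor: {(eng, 17, 3, eng, 17), (eng, 17, 3, k2, 23), (eng, 17, 3, p3, 5), (eng, 17, 3, qa, 5), (eng, 17, 3, x1, 11), (eng, 17, 3, x1, 22), (eng, 34, 4, eng, 34), (eng, 34, 4, law, 27), (k2, 23, 3, eng, 17), (k2, 23, 3, k2, 23), (k2, 23, 3, p3, 5), (k2, 23, 3, qa, 5), (k2, 23, 3, x1, 11), (k2, 23, 3, x1, 22), (law, 27, 4, eng, 34), (law, 27, 4, law, 27), (p3, 5, 3, eng, 17), (p3, 5, 3, k2, 23), (p3, 5, 3, p3, 5), (p3, 5, 3, qa, 5), (p3, 5, 3, x1, 11), (p3, 5, 3, x1, 22), (qa, 5, 3, eng, 17), (qa, 5, 3, k2, 23), (qa, 5, 3, p3, 5), (qa, 5, 3, qa, 5), (qa, 5, 3, x1, 11), (qa, 5, 3, x1, 22), (x1, 11, 3, eng, 17), (x1, 11, 3, k2, 23), (x1, 11, 3, p3, 5), (x1, 11, 3, qa, 5), (x1, 11, 3, x1, 11), (x1, 11, 3, x1, 22), (x1, 22, 3, eng, 17), (x1, 22, 3, k2, 23), (x1, 22, 3, p3, 5), (x1, 22, 3, qa, 5), (x1, 22, 3, x1, 11), (x1, 22, 3, x1, 22)}
Filtering on mgr < mgr2 leaves {(eng, 17, 3, k2, 23), (eng, 17, 3, x1, 22), (law, 27, 4, eng, 34), (p3, 5, 3, eng, 17), (p3, 5, 3, k2, 23), (p3, 5, 3, x1, 11), (p3, 5, 3, x1, 22), (qa, 5, 3, eng, 17), (qa, 5, 3, k2, 23), (qa, 5, 3, x1, 11), (qa, 5, 3, x1, 22), (x1, 11, 3, eng, 17), (x1, 11, 3, k2, 23), (x1, 11, 3, x1, 22), (x1, 22, 3, k2, 23)}.
π_{mgr, pid2, mgr2} gives {(11, eng, 17), (11, k2, 23), (11, x1, 22), (17, k2, 23), (17, x1, 22), (22, k2, 23), (27, eng, 34), (5, eng, 17), (5, k2, 23), (5, x1, 11), (5, x1, 22)} (4 duplicate(s) eliminated).

{(11, eng, 17), (11, k2, 23), (11, x1, 22), (17, k2, 23), (17, x1, 22), (22, k2, 23), (27, eng, 34), (5, eng, 17), (5, k2, 23), (5, x1, 11), (5, x1, 22)}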